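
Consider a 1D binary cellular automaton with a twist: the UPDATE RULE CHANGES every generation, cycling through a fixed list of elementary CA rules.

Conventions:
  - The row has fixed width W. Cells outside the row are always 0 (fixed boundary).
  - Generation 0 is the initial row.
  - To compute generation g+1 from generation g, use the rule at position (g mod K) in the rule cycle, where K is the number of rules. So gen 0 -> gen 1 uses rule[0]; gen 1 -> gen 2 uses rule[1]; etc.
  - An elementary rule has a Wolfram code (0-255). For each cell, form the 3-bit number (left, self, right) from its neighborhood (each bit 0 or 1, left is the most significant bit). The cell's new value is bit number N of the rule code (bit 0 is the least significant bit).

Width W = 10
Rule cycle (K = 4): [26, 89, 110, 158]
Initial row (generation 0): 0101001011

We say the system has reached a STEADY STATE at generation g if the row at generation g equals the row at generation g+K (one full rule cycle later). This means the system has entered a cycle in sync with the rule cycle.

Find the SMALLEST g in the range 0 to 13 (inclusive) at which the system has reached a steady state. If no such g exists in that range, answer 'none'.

Gen 0: 0101001011
Gen 1 (rule 26): 1000110010
Gen 2 (rule 89): 0110111001
Gen 3 (rule 110): 1111101011
Gen 4 (rule 158): 1111001010
Gen 5 (rule 26): 1000110001
Gen 6 (rule 89): 0110111100
Gen 7 (rule 110): 1111100100
Gen 8 (rule 158): 1111011110
Gen 9 (rule 26): 1000010001
Gen 10 (rule 89): 0111001100
Gen 11 (rule 110): 1101011100
Gen 12 (rule 158): 1001011010
Gen 13 (rule 26): 0110010001
Gen 14 (rule 89): 0111001100
Gen 15 (rule 110): 1101011100
Gen 16 (rule 158): 1001011010
Gen 17 (rule 26): 0110010001

Answer: 10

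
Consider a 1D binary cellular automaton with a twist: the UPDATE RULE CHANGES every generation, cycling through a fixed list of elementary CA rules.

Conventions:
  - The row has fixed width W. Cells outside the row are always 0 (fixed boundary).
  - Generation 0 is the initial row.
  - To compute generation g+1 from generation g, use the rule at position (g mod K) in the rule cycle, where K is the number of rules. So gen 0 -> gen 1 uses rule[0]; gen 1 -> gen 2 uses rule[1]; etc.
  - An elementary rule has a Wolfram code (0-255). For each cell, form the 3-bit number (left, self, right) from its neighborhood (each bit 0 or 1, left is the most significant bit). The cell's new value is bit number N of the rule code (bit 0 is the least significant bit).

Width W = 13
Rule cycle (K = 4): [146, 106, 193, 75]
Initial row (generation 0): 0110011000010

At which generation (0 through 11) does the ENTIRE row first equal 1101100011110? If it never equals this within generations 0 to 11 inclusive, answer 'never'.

Gen 0: 0110011000010
Gen 1 (rule 146): 1001100100101
Gen 2 (rule 106): 0011101001010
Gen 3 (rule 193): 1001100000000
Gen 4 (rule 75): 0011101111111
Gen 5 (rule 146): 0101000111110
Gen 6 (rule 106): 1010001100010
Gen 7 (rule 193): 0000100101000
Gen 8 (rule 75): 1111001000011
Gen 9 (rule 146): 0110110100100
Gen 10 (rule 106): 1111111001000
Gen 11 (rule 193): 0111111000011

Answer: never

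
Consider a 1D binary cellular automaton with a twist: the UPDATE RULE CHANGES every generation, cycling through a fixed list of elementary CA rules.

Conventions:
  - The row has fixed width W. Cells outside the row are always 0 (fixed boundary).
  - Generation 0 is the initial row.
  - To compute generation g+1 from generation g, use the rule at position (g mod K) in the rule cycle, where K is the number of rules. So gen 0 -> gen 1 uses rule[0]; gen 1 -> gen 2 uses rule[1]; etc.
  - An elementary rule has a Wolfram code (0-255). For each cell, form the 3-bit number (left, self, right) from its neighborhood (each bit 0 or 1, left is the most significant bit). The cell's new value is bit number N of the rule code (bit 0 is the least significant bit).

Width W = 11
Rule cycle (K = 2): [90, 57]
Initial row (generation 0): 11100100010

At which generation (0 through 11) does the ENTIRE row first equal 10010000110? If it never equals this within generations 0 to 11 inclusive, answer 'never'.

Gen 0: 11100100010
Gen 1 (rule 90): 10111010101
Gen 2 (rule 57): 01100101010
Gen 3 (rule 90): 11111000001
Gen 4 (rule 57): 10000111100
Gen 5 (rule 90): 01001100110
Gen 6 (rule 57): 00101010101
Gen 7 (rule 90): 01000000000
Gen 8 (rule 57): 00111111111
Gen 9 (rule 90): 01100000001
Gen 10 (rule 57): 01011111100
Gen 11 (rule 90): 10010000110

Answer: 11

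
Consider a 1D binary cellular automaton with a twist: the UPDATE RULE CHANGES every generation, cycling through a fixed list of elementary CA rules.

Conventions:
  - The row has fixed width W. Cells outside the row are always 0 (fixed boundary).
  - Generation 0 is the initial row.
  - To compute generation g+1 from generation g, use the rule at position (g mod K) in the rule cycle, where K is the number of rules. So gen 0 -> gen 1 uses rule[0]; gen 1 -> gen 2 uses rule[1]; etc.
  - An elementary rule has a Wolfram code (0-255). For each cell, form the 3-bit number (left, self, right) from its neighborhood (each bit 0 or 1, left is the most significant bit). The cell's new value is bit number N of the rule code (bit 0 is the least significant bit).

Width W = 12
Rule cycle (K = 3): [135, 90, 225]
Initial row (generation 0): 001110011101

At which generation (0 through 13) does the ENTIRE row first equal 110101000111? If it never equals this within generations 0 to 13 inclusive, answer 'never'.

Gen 0: 001110011101
Gen 1 (rule 135): 110100101001
Gen 2 (rule 90): 110011000110
Gen 3 (rule 225): 010001010010
Gen 4 (rule 135): 110111010110
Gen 5 (rule 90): 110101000111
Gen 6 (rule 225): 011010010011
Gen 7 (rule 135): 100010110100
Gen 8 (rule 90): 010100110010
Gen 9 (rule 225): 001000010000
Gen 10 (rule 135): 111011110111
Gen 11 (rule 90): 101010010101
Gen 12 (rule 225): 010100001010
Gen 13 (rule 135): 110101111010

Answer: 5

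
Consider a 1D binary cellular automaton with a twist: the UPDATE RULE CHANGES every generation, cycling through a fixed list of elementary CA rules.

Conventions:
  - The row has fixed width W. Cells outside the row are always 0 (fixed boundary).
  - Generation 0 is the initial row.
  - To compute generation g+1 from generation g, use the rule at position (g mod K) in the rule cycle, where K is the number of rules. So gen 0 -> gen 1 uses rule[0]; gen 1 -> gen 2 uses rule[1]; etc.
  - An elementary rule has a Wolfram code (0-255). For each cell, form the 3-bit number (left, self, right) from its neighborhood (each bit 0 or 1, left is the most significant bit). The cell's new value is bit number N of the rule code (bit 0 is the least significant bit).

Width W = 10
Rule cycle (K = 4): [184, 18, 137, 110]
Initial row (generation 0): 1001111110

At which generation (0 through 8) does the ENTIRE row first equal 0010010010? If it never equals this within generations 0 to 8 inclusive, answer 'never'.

Gen 0: 1001111110
Gen 1 (rule 184): 0101111101
Gen 2 (rule 18): 1000000000
Gen 3 (rule 137): 0011111111
Gen 4 (rule 110): 0110000001
Gen 5 (rule 184): 0101000000
Gen 6 (rule 18): 1000100000
Gen 7 (rule 137): 0010001111
Gen 8 (rule 110): 0110011001

Answer: never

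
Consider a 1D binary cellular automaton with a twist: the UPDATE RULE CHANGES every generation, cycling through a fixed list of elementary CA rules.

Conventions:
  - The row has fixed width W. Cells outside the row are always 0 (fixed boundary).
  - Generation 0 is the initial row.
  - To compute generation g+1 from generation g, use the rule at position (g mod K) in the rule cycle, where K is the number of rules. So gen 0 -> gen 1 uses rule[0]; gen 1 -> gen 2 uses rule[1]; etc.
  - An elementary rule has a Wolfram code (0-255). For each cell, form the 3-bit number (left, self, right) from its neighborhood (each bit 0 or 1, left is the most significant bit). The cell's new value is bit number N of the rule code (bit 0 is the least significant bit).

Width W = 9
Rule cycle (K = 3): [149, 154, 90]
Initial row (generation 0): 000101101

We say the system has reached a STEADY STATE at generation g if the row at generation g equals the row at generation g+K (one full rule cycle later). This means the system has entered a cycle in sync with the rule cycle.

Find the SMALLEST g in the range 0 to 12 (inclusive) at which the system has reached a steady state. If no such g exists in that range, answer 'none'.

Answer: 2

Derivation:
Gen 0: 000101101
Gen 1 (rule 149): 110100001
Gen 2 (rule 154): 100010010
Gen 3 (rule 90): 010101101
Gen 4 (rule 149): 010100001
Gen 5 (rule 154): 100010010
Gen 6 (rule 90): 010101101
Gen 7 (rule 149): 010100001
Gen 8 (rule 154): 100010010
Gen 9 (rule 90): 010101101
Gen 10 (rule 149): 010100001
Gen 11 (rule 154): 100010010
Gen 12 (rule 90): 010101101
Gen 13 (rule 149): 010100001
Gen 14 (rule 154): 100010010
Gen 15 (rule 90): 010101101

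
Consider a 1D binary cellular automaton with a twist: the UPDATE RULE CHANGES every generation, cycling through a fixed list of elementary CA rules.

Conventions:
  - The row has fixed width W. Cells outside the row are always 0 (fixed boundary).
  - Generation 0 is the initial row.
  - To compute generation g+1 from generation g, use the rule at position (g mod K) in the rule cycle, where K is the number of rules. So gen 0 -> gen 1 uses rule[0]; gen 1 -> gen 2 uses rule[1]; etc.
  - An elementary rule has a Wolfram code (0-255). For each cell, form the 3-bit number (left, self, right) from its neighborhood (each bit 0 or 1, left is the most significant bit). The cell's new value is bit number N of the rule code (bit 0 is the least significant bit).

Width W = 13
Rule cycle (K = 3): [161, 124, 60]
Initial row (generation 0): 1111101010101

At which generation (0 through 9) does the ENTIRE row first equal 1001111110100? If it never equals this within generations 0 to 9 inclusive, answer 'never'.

Answer: never

Derivation:
Gen 0: 1111101010101
Gen 1 (rule 161): 0111010101010
Gen 2 (rule 124): 0101111111111
Gen 3 (rule 60): 0111000000000
Gen 4 (rule 161): 0010011111111
Gen 5 (rule 124): 0011010000001
Gen 6 (rule 60): 0010111000001
Gen 7 (rule 161): 1001010011100
Gen 8 (rule 124): 1101111010110
Gen 9 (rule 60): 1011000111101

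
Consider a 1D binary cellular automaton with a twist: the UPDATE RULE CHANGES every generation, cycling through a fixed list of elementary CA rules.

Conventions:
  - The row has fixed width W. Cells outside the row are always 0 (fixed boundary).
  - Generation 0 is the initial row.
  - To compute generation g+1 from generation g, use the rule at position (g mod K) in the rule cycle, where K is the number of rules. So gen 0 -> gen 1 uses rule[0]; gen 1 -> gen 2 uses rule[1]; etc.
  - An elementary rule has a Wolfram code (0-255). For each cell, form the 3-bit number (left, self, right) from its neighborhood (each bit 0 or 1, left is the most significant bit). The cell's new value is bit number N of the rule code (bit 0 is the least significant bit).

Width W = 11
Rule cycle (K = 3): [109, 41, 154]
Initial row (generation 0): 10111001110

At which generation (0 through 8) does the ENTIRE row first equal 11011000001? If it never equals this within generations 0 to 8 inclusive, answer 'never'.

Answer: never

Derivation:
Gen 0: 10111001110
Gen 1 (rule 109): 11101001010
Gen 2 (rule 41): 10010000100
Gen 3 (rule 154): 01101001010
Gen 4 (rule 109): 01111001110
Gen 5 (rule 41): 01000001000
Gen 6 (rule 154): 10100010100
Gen 7 (rule 109): 11101011101
Gen 8 (rule 41): 10010110010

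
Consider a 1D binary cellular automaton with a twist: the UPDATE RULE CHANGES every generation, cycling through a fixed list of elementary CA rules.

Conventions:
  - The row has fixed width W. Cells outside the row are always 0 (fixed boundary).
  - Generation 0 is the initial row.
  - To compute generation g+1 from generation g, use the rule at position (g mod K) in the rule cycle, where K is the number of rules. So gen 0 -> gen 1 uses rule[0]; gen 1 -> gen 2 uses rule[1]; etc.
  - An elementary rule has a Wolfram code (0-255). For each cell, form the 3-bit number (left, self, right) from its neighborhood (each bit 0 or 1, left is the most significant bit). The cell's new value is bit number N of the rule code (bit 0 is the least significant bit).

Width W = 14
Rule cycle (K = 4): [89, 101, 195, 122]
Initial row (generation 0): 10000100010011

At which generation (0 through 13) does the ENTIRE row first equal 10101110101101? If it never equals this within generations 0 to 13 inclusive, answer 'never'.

Gen 0: 10000100010011
Gen 1 (rule 89): 01110011001011
Gen 2 (rule 101): 00010001001101
Gen 3 (rule 195): 11100110010100
Gen 4 (rule 122): 10111111101010
Gen 5 (rule 89): 00100000100001
Gen 6 (rule 101): 10101110101101
Gen 7 (rule 195): 00000110000100
Gen 8 (rule 122): 00001111001010
Gen 9 (rule 89): 11101001100001
Gen 10 (rule 101): 00111000101101
Gen 11 (rule 195): 11011011000100
Gen 12 (rule 122): 11111111101010
Gen 13 (rule 89): 10000000100001

Answer: 6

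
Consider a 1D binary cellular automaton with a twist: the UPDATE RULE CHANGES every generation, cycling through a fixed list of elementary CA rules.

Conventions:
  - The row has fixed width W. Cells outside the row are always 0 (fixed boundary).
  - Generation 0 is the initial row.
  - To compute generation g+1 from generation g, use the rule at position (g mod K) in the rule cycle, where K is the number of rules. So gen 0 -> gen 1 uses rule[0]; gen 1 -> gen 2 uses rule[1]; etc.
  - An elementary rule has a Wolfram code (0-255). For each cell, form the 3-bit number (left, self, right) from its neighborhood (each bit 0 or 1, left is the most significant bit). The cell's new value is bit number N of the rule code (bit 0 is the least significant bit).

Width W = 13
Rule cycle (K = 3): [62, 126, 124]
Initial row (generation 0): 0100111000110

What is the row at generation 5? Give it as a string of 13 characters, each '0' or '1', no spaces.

Answer: 1110011000111

Derivation:
Gen 0: 0100111000110
Gen 1 (rule 62): 1111100101101
Gen 2 (rule 126): 1000111111111
Gen 3 (rule 124): 1100100000001
Gen 4 (rule 62): 1011110000011
Gen 5 (rule 126): 1110011000111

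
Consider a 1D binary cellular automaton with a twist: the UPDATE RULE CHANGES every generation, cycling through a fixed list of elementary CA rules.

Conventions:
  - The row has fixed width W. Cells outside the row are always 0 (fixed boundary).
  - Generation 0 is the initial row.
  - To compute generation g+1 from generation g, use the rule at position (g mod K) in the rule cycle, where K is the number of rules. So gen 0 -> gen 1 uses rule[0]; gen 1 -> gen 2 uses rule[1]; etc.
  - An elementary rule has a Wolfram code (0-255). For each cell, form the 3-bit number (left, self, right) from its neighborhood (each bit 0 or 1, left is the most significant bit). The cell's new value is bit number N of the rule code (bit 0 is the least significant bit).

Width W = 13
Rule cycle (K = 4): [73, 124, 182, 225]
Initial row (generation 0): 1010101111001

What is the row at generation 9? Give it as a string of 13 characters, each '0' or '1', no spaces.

Answer: 0000000011000

Derivation:
Gen 0: 1010101111001
Gen 1 (rule 73): 0000001001000
Gen 2 (rule 124): 0000001101100
Gen 3 (rule 182): 0000010010010
Gen 4 (rule 225): 1111000000000
Gen 5 (rule 73): 1001011111111
Gen 6 (rule 124): 1101110000001
Gen 7 (rule 182): 0010101000011
Gen 8 (rule 225): 1001010011001
Gen 9 (rule 73): 0000000011000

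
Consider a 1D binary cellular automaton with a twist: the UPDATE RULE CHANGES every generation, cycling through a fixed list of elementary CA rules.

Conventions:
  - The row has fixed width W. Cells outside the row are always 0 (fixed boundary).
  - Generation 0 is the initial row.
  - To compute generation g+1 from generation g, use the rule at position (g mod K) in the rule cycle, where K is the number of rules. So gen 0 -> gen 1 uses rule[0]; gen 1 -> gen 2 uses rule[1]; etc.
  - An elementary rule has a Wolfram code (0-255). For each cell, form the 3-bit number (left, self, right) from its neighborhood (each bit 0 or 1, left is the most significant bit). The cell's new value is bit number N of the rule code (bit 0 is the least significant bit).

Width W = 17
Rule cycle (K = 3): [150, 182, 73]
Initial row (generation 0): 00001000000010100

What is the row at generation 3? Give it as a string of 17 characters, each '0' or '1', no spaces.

Answer: 10000000100000000

Derivation:
Gen 0: 00001000000010100
Gen 1 (rule 150): 00011100000110110
Gen 2 (rule 182): 00101010001001001
Gen 3 (rule 73): 10000000100000000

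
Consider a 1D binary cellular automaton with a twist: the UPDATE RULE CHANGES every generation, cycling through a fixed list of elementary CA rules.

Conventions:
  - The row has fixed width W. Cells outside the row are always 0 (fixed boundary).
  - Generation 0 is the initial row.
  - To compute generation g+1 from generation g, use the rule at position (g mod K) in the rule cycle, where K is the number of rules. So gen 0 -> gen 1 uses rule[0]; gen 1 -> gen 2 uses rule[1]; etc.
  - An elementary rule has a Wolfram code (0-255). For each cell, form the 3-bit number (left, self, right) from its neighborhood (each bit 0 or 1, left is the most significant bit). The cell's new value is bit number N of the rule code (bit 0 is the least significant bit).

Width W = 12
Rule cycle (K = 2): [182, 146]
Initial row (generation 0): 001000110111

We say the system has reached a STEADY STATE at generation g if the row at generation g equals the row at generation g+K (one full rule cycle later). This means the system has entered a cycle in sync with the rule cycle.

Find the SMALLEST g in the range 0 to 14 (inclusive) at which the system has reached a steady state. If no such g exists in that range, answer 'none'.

Answer: 10

Derivation:
Gen 0: 001000110111
Gen 1 (rule 182): 011101001010
Gen 2 (rule 146): 101000110001
Gen 3 (rule 182): 111101001011
Gen 4 (rule 146): 011000110000
Gen 5 (rule 182): 100101001000
Gen 6 (rule 146): 011000110100
Gen 7 (rule 182): 100101001110
Gen 8 (rule 146): 011000110101
Gen 9 (rule 182): 100101001111
Gen 10 (rule 146): 011000110110
Gen 11 (rule 182): 100101001001
Gen 12 (rule 146): 011000110110
Gen 13 (rule 182): 100101001001
Gen 14 (rule 146): 011000110110
Gen 15 (rule 182): 100101001001
Gen 16 (rule 146): 011000110110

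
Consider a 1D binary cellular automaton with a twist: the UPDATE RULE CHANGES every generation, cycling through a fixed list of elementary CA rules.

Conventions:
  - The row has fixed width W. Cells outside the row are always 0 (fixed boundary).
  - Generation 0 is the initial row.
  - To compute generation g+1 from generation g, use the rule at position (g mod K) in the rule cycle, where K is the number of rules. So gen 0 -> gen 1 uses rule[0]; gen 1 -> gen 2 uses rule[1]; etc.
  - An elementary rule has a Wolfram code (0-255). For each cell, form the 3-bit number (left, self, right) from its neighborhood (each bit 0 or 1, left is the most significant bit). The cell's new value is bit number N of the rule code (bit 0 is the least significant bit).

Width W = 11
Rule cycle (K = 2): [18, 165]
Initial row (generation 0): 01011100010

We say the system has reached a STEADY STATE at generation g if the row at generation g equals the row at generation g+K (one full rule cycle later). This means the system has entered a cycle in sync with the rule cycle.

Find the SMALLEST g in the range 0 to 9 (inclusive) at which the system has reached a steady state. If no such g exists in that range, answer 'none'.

Gen 0: 01011100010
Gen 1 (rule 18): 10000010101
Gen 2 (rule 165): 10111011111
Gen 3 (rule 18): 00000000000
Gen 4 (rule 165): 11111111111
Gen 5 (rule 18): 00000000000
Gen 6 (rule 165): 11111111111
Gen 7 (rule 18): 00000000000
Gen 8 (rule 165): 11111111111
Gen 9 (rule 18): 00000000000
Gen 10 (rule 165): 11111111111
Gen 11 (rule 18): 00000000000

Answer: 3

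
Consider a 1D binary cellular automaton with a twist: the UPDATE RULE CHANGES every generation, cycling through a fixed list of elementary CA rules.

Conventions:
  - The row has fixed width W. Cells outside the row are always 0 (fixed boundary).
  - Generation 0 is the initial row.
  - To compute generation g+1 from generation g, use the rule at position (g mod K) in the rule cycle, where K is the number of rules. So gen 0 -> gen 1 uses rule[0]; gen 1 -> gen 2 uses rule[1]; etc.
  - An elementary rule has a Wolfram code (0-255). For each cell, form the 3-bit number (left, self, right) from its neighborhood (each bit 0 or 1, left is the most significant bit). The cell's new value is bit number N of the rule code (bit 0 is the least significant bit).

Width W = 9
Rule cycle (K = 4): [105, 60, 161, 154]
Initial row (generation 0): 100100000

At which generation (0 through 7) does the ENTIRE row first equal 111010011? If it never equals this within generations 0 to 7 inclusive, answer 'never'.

Answer: never

Derivation:
Gen 0: 100100000
Gen 1 (rule 105): 000001111
Gen 2 (rule 60): 000001000
Gen 3 (rule 161): 111100011
Gen 4 (rule 154): 111010110
Gen 5 (rule 105): 101101110
Gen 6 (rule 60): 111011001
Gen 7 (rule 161): 010100000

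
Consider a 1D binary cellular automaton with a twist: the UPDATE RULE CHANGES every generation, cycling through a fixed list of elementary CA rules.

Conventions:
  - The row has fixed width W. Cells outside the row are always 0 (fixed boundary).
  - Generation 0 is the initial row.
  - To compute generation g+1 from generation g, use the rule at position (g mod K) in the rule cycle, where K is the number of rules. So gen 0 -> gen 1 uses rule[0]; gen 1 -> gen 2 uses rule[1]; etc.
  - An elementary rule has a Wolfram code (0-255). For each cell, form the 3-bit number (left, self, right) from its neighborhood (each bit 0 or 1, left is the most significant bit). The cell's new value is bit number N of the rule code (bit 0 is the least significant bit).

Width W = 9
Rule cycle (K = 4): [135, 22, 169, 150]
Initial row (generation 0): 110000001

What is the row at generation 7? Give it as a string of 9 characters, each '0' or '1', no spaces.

Answer: 101111100

Derivation:
Gen 0: 110000001
Gen 1 (rule 135): 000111111
Gen 2 (rule 22): 001000000
Gen 3 (rule 169): 100011111
Gen 4 (rule 150): 110101110
Gen 5 (rule 135): 000100100
Gen 6 (rule 22): 001111110
Gen 7 (rule 169): 101111100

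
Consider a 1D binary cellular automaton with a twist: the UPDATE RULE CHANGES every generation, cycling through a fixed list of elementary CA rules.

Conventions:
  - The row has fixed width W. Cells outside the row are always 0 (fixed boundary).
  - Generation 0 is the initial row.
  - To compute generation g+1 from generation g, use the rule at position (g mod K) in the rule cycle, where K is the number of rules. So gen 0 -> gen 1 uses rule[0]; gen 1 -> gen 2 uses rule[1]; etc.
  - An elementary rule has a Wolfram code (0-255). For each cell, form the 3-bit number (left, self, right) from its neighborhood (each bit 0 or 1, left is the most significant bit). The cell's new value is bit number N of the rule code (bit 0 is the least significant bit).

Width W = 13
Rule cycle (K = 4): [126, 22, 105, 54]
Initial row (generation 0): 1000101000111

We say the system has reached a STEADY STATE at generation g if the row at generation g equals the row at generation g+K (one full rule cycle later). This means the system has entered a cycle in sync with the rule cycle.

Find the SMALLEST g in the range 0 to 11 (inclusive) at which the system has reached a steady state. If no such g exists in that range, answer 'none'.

Gen 0: 1000101000111
Gen 1 (rule 126): 1101111101101
Gen 2 (rule 22): 0000000000001
Gen 3 (rule 105): 1111111111100
Gen 4 (rule 54): 0000000000010
Gen 5 (rule 126): 0000000000111
Gen 6 (rule 22): 0000000001000
Gen 7 (rule 105): 1111111100011
Gen 8 (rule 54): 0000000010100
Gen 9 (rule 126): 0000000111110
Gen 10 (rule 22): 0000001000001
Gen 11 (rule 105): 1111100011100
Gen 12 (rule 54): 0000010100010
Gen 13 (rule 126): 0000111110111
Gen 14 (rule 22): 0001000000000
Gen 15 (rule 105): 1100011111111

Answer: none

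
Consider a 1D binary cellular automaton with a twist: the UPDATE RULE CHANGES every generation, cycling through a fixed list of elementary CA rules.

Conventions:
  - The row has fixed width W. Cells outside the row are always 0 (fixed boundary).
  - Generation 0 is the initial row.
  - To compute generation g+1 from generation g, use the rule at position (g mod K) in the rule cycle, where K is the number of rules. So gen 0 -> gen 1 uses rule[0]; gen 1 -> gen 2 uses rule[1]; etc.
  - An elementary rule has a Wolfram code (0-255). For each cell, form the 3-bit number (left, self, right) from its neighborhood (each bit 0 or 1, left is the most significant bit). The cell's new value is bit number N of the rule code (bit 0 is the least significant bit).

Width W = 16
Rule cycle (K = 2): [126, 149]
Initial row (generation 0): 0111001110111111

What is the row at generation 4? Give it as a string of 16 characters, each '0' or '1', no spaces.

Answer: 1100110001100010

Derivation:
Gen 0: 0111001110111111
Gen 1 (rule 126): 1101111011100001
Gen 2 (rule 149): 0000110001011101
Gen 3 (rule 126): 0001111011110111
Gen 4 (rule 149): 1100110001100010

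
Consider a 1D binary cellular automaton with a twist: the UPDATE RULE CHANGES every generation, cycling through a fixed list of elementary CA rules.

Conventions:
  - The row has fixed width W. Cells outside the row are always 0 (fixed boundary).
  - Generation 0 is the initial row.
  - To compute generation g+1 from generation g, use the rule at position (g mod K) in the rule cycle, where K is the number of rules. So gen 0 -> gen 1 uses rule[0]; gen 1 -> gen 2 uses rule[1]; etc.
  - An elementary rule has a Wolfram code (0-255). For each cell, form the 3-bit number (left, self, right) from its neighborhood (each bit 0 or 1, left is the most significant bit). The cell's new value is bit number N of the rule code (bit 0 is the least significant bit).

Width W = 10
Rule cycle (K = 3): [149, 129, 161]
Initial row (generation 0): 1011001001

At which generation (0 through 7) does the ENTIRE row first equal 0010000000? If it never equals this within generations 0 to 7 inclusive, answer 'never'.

Answer: 2

Derivation:
Gen 0: 1011001001
Gen 1 (rule 149): 1000101101
Gen 2 (rule 129): 0010000000
Gen 3 (rule 161): 1000111111
Gen 4 (rule 149): 1110011110
Gen 5 (rule 129): 0100001100
Gen 6 (rule 161): 0001100001
Gen 7 (rule 149): 1100011101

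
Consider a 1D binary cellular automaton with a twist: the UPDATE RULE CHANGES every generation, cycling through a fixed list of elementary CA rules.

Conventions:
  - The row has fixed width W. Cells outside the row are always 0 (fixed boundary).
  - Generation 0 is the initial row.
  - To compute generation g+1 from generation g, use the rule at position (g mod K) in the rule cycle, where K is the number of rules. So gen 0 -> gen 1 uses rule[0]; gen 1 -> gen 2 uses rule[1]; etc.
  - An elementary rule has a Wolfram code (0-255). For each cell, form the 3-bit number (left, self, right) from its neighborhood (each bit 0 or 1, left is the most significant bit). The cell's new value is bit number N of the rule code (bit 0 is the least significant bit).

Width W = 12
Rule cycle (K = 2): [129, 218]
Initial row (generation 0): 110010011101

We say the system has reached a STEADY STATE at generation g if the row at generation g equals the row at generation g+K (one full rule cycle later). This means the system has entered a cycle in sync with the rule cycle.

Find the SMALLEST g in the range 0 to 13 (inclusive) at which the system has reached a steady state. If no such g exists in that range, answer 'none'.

Answer: 12

Derivation:
Gen 0: 110010011101
Gen 1 (rule 129): 000000001000
Gen 2 (rule 218): 000000010100
Gen 3 (rule 129): 111111000001
Gen 4 (rule 218): 111111100010
Gen 5 (rule 129): 011111001000
Gen 6 (rule 218): 111111110100
Gen 7 (rule 129): 011111100001
Gen 8 (rule 218): 111111110010
Gen 9 (rule 129): 011111100000
Gen 10 (rule 218): 111111110000
Gen 11 (rule 129): 011111100111
Gen 12 (rule 218): 111111111111
Gen 13 (rule 129): 011111111110
Gen 14 (rule 218): 111111111111
Gen 15 (rule 129): 011111111110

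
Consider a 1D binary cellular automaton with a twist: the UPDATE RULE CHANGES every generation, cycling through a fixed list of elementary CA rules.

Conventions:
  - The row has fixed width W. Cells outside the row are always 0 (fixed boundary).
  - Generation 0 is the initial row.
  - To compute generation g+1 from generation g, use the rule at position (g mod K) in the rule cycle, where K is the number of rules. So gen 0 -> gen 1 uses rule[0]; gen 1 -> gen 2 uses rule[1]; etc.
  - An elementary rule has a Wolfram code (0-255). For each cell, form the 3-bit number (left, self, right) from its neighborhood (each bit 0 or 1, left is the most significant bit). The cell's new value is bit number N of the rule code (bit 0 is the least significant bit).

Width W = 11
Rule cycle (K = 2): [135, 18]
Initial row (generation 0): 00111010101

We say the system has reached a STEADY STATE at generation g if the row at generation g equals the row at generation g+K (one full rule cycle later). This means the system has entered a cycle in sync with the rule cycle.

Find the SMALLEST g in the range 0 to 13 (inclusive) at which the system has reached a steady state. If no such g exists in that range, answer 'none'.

Answer: 6

Derivation:
Gen 0: 00111010101
Gen 1 (rule 135): 11010010101
Gen 2 (rule 18): 00001100000
Gen 3 (rule 135): 11110001111
Gen 4 (rule 18): 00001010000
Gen 5 (rule 135): 11111010111
Gen 6 (rule 18): 00000000000
Gen 7 (rule 135): 11111111111
Gen 8 (rule 18): 00000000000
Gen 9 (rule 135): 11111111111
Gen 10 (rule 18): 00000000000
Gen 11 (rule 135): 11111111111
Gen 12 (rule 18): 00000000000
Gen 13 (rule 135): 11111111111
Gen 14 (rule 18): 00000000000
Gen 15 (rule 135): 11111111111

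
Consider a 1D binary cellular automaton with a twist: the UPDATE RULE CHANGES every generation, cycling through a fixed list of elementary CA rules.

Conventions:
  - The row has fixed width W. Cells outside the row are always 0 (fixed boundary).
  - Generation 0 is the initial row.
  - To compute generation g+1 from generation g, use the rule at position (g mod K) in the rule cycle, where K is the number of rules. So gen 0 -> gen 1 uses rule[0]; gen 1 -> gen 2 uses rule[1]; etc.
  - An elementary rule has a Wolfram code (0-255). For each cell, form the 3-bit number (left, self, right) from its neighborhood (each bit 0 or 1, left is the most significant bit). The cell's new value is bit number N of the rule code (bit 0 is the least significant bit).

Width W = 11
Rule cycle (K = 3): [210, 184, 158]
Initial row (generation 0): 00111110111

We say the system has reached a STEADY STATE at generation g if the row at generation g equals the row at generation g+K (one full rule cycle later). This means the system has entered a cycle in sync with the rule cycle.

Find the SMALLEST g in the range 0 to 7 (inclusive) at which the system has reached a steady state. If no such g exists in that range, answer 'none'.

Gen 0: 00111110111
Gen 1 (rule 210): 01011110011
Gen 2 (rule 184): 00111101010
Gen 3 (rule 158): 01111001011
Gen 4 (rule 210): 10111110001
Gen 5 (rule 184): 01111101000
Gen 6 (rule 158): 11111001100
Gen 7 (rule 210): 01111110110
Gen 8 (rule 184): 01111101101
Gen 9 (rule 158): 11111001001
Gen 10 (rule 210): 01111110110

Answer: 7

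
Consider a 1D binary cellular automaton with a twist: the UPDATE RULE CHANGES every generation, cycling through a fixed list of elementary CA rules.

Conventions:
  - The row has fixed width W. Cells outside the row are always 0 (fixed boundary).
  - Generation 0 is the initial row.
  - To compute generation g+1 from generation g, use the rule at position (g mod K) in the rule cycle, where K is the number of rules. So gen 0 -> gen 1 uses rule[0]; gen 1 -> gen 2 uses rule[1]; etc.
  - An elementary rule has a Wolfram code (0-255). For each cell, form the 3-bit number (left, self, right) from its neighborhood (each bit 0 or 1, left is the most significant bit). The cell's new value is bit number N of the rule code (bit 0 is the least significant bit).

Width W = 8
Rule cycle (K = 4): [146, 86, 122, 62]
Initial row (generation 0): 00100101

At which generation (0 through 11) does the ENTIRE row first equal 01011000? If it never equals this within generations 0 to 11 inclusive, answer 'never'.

Answer: 1

Derivation:
Gen 0: 00100101
Gen 1 (rule 146): 01011000
Gen 2 (rule 86): 11001100
Gen 3 (rule 122): 11111110
Gen 4 (rule 62): 10000001
Gen 5 (rule 146): 01000010
Gen 6 (rule 86): 11100111
Gen 7 (rule 122): 10111101
Gen 8 (rule 62): 11100011
Gen 9 (rule 146): 01010100
Gen 10 (rule 86): 11010110
Gen 11 (rule 122): 11101111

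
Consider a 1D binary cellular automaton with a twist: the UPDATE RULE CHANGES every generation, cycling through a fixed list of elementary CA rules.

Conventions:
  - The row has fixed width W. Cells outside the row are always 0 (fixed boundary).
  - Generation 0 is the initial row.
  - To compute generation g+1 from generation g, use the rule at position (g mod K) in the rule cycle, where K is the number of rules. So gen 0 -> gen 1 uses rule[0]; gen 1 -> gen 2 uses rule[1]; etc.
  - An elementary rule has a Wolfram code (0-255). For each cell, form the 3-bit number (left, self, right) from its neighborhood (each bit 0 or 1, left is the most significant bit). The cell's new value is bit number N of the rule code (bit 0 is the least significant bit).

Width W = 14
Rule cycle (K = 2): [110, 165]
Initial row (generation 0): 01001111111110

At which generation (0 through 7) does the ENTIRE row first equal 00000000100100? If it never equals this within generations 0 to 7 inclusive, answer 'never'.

Answer: 4

Derivation:
Gen 0: 01001111111110
Gen 1 (rule 110): 11011000000010
Gen 2 (rule 165): 00100011111010
Gen 3 (rule 110): 01100110001110
Gen 4 (rule 165): 00000000100100
Gen 5 (rule 110): 00000001101100
Gen 6 (rule 165): 11111100010001
Gen 7 (rule 110): 10000100110011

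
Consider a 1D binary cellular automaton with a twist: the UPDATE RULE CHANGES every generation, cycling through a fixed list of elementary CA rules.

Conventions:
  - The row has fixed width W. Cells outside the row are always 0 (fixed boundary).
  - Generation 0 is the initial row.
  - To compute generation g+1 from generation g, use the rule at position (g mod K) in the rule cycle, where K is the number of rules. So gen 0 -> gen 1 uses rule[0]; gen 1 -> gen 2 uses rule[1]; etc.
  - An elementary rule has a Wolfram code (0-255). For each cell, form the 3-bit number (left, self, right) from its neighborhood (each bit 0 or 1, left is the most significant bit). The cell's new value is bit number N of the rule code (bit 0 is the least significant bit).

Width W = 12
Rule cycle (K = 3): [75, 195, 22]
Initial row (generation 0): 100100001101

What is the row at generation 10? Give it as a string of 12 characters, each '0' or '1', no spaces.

Gen 0: 100100001101
Gen 1 (rule 75): 001001111100
Gen 2 (rule 195): 110010111101
Gen 3 (rule 22): 001110000001
Gen 4 (rule 75): 111010111110
Gen 5 (rule 195): 011000011110
Gen 6 (rule 22): 100100100001
Gen 7 (rule 75): 001001001110
Gen 8 (rule 195): 110010010110
Gen 9 (rule 22): 001111110001
Gen 10 (rule 75): 111000010110

Answer: 111000010110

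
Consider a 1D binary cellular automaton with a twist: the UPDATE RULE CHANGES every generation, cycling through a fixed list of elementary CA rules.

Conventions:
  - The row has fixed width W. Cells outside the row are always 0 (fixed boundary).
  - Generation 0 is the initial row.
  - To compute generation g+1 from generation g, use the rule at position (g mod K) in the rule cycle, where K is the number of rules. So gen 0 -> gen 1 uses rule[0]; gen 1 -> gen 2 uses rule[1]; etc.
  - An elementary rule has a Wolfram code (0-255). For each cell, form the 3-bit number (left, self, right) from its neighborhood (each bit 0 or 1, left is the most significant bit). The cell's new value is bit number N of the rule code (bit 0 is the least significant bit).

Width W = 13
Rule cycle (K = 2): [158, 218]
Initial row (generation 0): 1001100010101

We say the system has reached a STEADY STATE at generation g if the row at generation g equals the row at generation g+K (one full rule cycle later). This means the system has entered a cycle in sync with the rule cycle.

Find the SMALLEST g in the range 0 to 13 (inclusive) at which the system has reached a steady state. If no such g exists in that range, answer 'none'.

Answer: 12

Derivation:
Gen 0: 1001100010101
Gen 1 (rule 158): 1111010110101
Gen 2 (rule 218): 1111000110000
Gen 3 (rule 158): 1110101101000
Gen 4 (rule 218): 1110001100100
Gen 5 (rule 158): 1101011011110
Gen 6 (rule 218): 1100011011111
Gen 7 (rule 158): 1010110011110
Gen 8 (rule 218): 0000111111111
Gen 9 (rule 158): 0001111111110
Gen 10 (rule 218): 0011111111111
Gen 11 (rule 158): 0111111111110
Gen 12 (rule 218): 1111111111111
Gen 13 (rule 158): 1111111111110
Gen 14 (rule 218): 1111111111111
Gen 15 (rule 158): 1111111111110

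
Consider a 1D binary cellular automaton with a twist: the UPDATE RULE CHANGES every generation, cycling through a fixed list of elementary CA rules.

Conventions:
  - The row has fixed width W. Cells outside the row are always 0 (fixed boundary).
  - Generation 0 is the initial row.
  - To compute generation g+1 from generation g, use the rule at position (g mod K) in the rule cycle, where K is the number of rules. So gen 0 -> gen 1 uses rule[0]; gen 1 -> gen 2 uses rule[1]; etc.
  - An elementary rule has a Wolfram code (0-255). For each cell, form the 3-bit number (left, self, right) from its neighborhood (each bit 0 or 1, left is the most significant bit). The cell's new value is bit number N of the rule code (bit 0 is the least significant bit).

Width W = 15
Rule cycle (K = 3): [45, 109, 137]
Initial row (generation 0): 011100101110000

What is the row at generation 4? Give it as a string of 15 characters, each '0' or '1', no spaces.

Gen 0: 011100101110000
Gen 1 (rule 45): 010000111000111
Gen 2 (rule 109): 010110101010101
Gen 3 (rule 137): 000100000000000
Gen 4 (rule 45): 110101111111111

Answer: 110101111111111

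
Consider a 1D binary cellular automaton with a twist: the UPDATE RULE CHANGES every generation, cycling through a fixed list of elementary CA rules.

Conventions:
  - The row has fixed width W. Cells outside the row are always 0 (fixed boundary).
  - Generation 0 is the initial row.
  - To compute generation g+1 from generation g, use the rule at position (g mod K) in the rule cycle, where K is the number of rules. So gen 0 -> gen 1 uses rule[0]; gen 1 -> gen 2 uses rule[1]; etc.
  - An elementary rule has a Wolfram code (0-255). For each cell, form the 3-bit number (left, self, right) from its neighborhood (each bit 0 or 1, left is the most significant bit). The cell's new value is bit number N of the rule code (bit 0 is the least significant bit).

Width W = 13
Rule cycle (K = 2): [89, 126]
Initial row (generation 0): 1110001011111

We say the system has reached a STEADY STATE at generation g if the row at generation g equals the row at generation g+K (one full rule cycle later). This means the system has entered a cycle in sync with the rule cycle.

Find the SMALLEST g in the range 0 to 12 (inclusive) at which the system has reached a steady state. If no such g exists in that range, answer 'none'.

Answer: none

Derivation:
Gen 0: 1110001011111
Gen 1 (rule 89): 1011100010001
Gen 2 (rule 126): 1110110111011
Gen 3 (rule 89): 1010110101011
Gen 4 (rule 126): 1111111111111
Gen 5 (rule 89): 1000000000001
Gen 6 (rule 126): 1100000000011
Gen 7 (rule 89): 1111111111011
Gen 8 (rule 126): 1000000001111
Gen 9 (rule 89): 0111111101001
Gen 10 (rule 126): 1100000111111
Gen 11 (rule 89): 1111110100001
Gen 12 (rule 126): 1000011110011
Gen 13 (rule 89): 0111010011011
Gen 14 (rule 126): 1101111111111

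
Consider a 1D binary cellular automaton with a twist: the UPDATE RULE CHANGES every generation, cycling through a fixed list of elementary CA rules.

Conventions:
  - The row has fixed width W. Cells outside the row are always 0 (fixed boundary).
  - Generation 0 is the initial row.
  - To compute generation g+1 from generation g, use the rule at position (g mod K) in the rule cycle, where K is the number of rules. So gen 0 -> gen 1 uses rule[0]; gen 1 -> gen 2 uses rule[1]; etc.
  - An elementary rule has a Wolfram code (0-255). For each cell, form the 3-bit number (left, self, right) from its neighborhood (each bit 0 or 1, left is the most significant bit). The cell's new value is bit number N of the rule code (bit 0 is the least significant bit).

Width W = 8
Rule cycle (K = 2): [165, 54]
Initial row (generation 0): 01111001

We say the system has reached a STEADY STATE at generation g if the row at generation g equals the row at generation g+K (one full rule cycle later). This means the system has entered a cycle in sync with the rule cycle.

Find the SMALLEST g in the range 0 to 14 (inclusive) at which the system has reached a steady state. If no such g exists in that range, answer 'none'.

Answer: 8

Derivation:
Gen 0: 01111001
Gen 1 (rule 165): 00110001
Gen 2 (rule 54): 01001011
Gen 3 (rule 165): 01001100
Gen 4 (rule 54): 11110010
Gen 5 (rule 165): 01100010
Gen 6 (rule 54): 10010111
Gen 7 (rule 165): 10011010
Gen 8 (rule 54): 11100111
Gen 9 (rule 165): 01000010
Gen 10 (rule 54): 11100111
Gen 11 (rule 165): 01000010
Gen 12 (rule 54): 11100111
Gen 13 (rule 165): 01000010
Gen 14 (rule 54): 11100111
Gen 15 (rule 165): 01000010
Gen 16 (rule 54): 11100111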